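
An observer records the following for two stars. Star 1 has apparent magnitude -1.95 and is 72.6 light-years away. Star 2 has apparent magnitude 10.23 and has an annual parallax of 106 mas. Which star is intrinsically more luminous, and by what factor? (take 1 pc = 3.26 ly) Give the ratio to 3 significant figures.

Star 1: d = 72.6 ly / 3.26 = 22.27 pc
Star 1: M = m − 5 log₁₀ d + 5 = -1.95 − 5·1.3477 + 5 = -3.689
Star 2: p = 106 mas = 0.106″ → d = 1/p = 9.434 pc
Star 2: M = m − 5 log₁₀ d + 5 = 10.23 − 5·0.9747 + 5 = 10.357
ΔM = M_1 − M_2 = -3.689 − (10.357) = -14.045; smaller M is more luminous → Star 1.
L ratio = 10^(0.4 |ΔM|) = 10^5.618 = 415000

Star 1 is more luminous, by a factor of 415000.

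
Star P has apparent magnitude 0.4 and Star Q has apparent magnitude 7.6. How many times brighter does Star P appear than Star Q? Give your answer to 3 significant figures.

Magnitude difference = -7.2
Flux ratio = 10^(−0.4 Δm) = 10^(−0.4 × -7.2) = 10^2.880 = 758.6

759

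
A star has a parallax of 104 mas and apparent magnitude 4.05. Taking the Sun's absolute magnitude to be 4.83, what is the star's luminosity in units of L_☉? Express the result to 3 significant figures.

d = 1/p = 1000/104 mas = 9.615 pc
M = m − 5 log₁₀ d + 5 = 4.05 − 5·0.9830 + 5 = 4.135
M − M_☉ = 4.135 − 4.83 = -0.695
L/L_☉ = 10^(−0.4 × -0.695) = 1.896

L/L_☉ ≈ 1.90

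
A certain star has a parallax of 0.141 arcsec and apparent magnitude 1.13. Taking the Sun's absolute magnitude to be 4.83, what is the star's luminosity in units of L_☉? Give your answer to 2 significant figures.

L/L_☉ ≈ 15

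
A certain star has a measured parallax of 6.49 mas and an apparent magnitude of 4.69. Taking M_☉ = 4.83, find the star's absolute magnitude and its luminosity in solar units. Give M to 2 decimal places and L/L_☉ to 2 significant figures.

M ≈ -1.25; L/L_☉ ≈ 270

d = 1/p = 1000/6.49 mas = 154.1 pc
M = m − 5 log₁₀ d + 5 = 4.69 − 5·2.1878 + 5 = -1.249
M − M_☉ = -1.249 − 4.83 = -6.079
L/L_☉ = 10^(−0.4 × -6.079) = 270.1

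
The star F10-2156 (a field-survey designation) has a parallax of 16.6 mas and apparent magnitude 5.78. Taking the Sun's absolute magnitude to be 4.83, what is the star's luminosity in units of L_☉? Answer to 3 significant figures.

L/L_☉ ≈ 15.1

d = 1/p = 1000/16.6 mas = 60.24 pc
M = m − 5 log₁₀ d + 5 = 5.78 − 5·1.7799 + 5 = 1.881
M − M_☉ = 1.881 − 4.83 = -2.949
L/L_☉ = 10^(−0.4 × -2.949) = 15.13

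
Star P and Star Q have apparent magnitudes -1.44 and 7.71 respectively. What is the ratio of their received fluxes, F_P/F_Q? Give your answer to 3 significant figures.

Magnitude difference = -9.15
Flux ratio = 10^(−0.4 Δm) = 10^(−0.4 × -9.15) = 10^3.660 = 4571

F_P/F_Q ≈ 4570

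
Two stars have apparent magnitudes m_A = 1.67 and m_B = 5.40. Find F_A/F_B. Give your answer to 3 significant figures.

Magnitude difference = -3.73
Flux ratio = 10^(−0.4 Δm) = 10^(−0.4 × -3.73) = 10^1.492 = 31.05

F_A/F_B ≈ 31.0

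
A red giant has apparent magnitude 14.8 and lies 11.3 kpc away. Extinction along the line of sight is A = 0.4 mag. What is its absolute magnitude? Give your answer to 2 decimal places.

M ≈ -0.87

d = 11.3 kpc = 11300 pc
5 log₁₀(d/10 pc) = 5 log₁₀(11300) − 5 = 15.265
M = m − 5 log₁₀(d/10) − A = 14.8 − 15.265 − 0.4 = -0.865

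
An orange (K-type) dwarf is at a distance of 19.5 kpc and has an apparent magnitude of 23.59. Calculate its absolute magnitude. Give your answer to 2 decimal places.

M ≈ 7.14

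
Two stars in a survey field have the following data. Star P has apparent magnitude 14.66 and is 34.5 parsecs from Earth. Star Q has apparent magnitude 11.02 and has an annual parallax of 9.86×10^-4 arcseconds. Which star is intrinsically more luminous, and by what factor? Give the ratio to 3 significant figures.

Star Q is more luminous, by a factor of 24700.

Star P: M = m − 5 log₁₀ d + 5 = 14.66 − 5·1.5378 + 5 = 11.971
Star Q: d = 1/p = 1/9.86×10^-4″ = 1014 pc
Star Q: M = m − 5 log₁₀ d + 5 = 11.02 − 5·3.0061 + 5 = 0.989
ΔM = M_P − M_Q = 11.971 − (0.989) = 10.982; smaller M is more luminous → Star Q.
L ratio = 10^(0.4 |ΔM|) = 10^4.393 = 24690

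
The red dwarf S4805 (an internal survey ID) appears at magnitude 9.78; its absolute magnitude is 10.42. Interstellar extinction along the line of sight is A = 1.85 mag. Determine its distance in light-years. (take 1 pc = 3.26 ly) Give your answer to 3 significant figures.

m − M = 5 log₁₀(d/10 pc) + A  ⇒  9.78 − (10.42) − 1.85 = 5 log₁₀(d/10)
-2.490 = 5 log₁₀(d/10)
log₁₀ d = (m − M − A)/5 + 1 = 0.5020
d = 10^0.5020 = 3.177 pc
= 10.36 ly

d ≈ 10.4 ly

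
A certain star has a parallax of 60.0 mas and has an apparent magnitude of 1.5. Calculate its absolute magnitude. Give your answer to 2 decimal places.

p = 60.0 mas = 0.0600″ → d = 1/p = 16.67 pc
5 log₁₀(d/10 pc) = 5 log₁₀(16.67) − 5 = 1.109
M = m − 5 log₁₀(d/10) = 1.5 − 1.109 = 0.391

M ≈ 0.39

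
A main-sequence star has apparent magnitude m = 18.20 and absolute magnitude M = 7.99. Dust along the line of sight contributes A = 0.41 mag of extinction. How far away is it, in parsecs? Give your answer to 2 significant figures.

d ≈ 910 pc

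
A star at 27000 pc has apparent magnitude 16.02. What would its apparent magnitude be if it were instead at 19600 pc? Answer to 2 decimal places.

Flux ∝ 1/d², so Δm = 5 log₁₀(d₂/d₁) = 5 log₁₀(19600/27000) = -0.696
m₂ = m₁ + Δm = 16.02 + (-0.696) = 15.324

m ≈ 15.32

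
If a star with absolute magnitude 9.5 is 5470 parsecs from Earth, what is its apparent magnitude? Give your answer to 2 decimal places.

m = M + 5 log₁₀ d − 5 = 9.5 + 5·3.7380 − 5 = 23.190

m ≈ 23.19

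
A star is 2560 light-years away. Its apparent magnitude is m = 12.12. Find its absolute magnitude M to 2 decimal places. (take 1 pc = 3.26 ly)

d = 2560 ly / 3.26 = 785.3 pc
5 log₁₀(d/10 pc) = 5 log₁₀(785.3) − 5 = 9.475
M = m − 5 log₁₀(d/10) = 12.12 − 9.475 = 2.645

M ≈ 2.64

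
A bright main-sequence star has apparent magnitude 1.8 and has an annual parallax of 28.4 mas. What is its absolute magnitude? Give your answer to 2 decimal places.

p = 28.4 mas = 0.0284″ → d = 1/p = 35.21 pc
5 log₁₀(d/10 pc) = 5 log₁₀(35.21) − 5 = 2.733
M = m − 5 log₁₀(d/10) = 1.8 − 2.733 = -0.933

M ≈ -0.93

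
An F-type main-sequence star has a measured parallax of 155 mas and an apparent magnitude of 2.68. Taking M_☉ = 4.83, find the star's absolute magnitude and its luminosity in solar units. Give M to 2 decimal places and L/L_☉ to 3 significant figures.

M ≈ 3.63; L/L_☉ ≈ 3.02

d = 1/p = 1000/155 mas = 6.452 pc
M = m − 5 log₁₀ d + 5 = 2.68 − 5·0.8097 + 5 = 3.632
M − M_☉ = 3.632 − 4.83 = -1.198
L/L_☉ = 10^(−0.4 × -1.198) = 3.015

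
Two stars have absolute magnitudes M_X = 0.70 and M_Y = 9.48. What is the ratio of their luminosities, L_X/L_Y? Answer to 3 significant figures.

L_X/L_Y ≈ 3250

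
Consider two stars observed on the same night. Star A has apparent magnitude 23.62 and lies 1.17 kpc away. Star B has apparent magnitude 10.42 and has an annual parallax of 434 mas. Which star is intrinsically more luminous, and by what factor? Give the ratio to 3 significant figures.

Star A: d = 1.17 kpc = 1170 pc
Star A: M = m − 5 log₁₀ d + 5 = 23.62 − 5·3.0682 + 5 = 13.279
Star B: p = 434 mas = 0.434″ → d = 1/p = 2.304 pc
Star B: M = m − 5 log₁₀ d + 5 = 10.42 − 5·0.3625 + 5 = 13.607
ΔM = M_A − M_B = 13.279 − (13.607) = -0.328; smaller M is more luminous → Star A.
L ratio = 10^(0.4 |ΔM|) = 10^0.131 = 1.353

Star A is more luminous, by a factor of 1.35.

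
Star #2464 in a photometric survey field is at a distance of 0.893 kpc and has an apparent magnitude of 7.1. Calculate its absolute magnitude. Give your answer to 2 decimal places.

M ≈ -2.65

d = 0.893 kpc = 893.0 pc
5 log₁₀(d/10 pc) = 5 log₁₀(893.0) − 5 = 9.754
M = m − 5 log₁₀(d/10) = 7.1 − 9.754 = -2.654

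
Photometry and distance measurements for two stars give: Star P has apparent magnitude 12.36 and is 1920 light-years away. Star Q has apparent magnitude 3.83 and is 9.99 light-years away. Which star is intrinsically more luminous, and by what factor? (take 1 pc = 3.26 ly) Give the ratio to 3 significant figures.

Star P: d = 1920 ly / 3.26 = 589.0 pc
Star P: M = m − 5 log₁₀ d + 5 = 12.36 − 5·2.7701 + 5 = 3.510
Star Q: d = 9.99 ly / 3.26 = 3.064 pc
Star Q: M = m − 5 log₁₀ d + 5 = 3.83 − 5·0.4863 + 5 = 6.398
ΔM = M_P − M_Q = 3.510 − (6.398) = -2.889; smaller M is more luminous → Star P.
L ratio = 10^(0.4 |ΔM|) = 10^1.155 = 14.30

Star P is more luminous, by a factor of 14.3.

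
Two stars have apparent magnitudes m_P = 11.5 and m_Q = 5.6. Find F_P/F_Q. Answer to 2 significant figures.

F_P/F_Q ≈ 4.4×10^-3

Magnitude difference = 5.9
Flux ratio = 10^(−0.4 Δm) = 10^(−0.4 × 5.9) = 10^-2.360 = 4.365×10^-3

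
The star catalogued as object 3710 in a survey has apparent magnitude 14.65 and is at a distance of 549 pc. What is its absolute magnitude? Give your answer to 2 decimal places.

M ≈ 5.95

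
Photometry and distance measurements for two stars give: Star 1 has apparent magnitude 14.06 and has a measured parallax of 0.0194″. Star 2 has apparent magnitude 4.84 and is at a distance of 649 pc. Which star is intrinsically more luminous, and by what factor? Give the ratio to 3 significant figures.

Star 1: d = 1/p = 1/0.0194″ = 51.55 pc
Star 1: M = m − 5 log₁₀ d + 5 = 14.06 − 5·1.7122 + 5 = 10.499
Star 2: M = m − 5 log₁₀ d + 5 = 4.84 − 5·2.8122 + 5 = -4.221
ΔM = M_1 − M_2 = 10.499 − (-4.221) = 14.720; smaller M is more luminous → Star 2.
L ratio = 10^(0.4 |ΔM|) = 10^5.888 = 772800

Star 2 is more luminous, by a factor of 773000.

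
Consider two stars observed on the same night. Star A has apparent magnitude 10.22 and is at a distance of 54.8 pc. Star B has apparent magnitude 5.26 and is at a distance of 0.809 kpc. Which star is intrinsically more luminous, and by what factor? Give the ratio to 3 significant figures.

Star B is more luminous, by a factor of 21000.

Star A: M = m − 5 log₁₀ d + 5 = 10.22 − 5·1.7388 + 5 = 6.526
Star B: d = 0.809 kpc = 809.0 pc
Star B: M = m − 5 log₁₀ d + 5 = 5.26 − 5·2.9079 + 5 = -4.280
ΔM = M_A − M_B = 6.526 − (-4.280) = 10.806; smaller M is more luminous → Star B.
L ratio = 10^(0.4 |ΔM|) = 10^4.322 = 21010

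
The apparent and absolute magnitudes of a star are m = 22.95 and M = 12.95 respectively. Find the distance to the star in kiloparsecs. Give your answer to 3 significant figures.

μ = m − M = 10.000
m − M = 5 log₁₀ d − 5
log₁₀ d = (m − M)/5 + 1 = 3.0000
d = 10^3.0000 = 1000 pc
= 1.000 kpc

d ≈ 1.00 kpc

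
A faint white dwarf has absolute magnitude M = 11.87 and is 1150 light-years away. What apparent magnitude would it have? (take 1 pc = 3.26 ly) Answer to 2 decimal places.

m ≈ 19.61

d = 1150 ly / 3.26 = 352.8 pc
m = M + 5 log₁₀ d − 5 = 11.87 + 5·2.5475 − 5 = 19.607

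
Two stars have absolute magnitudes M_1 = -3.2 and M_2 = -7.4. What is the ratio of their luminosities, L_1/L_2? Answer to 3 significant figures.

ΔM = M_1 − M_2 = 4.2
L_1/L_2 = 10^(−0.4 ΔM) = 10^-1.680 = 0.02089

L_1/L_2 ≈ 0.0209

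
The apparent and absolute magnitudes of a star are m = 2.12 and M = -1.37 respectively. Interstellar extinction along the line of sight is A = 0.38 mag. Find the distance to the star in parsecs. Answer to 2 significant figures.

d ≈ 42 pc

m − M = 5 log₁₀(d/10 pc) + A  ⇒  2.12 − (-1.37) − 0.38 = 5 log₁₀(d/10)
3.110 = 5 log₁₀(d/10)
log₁₀ d = (m − M − A)/5 + 1 = 1.6220
d = 10^1.6220 = 41.88 pc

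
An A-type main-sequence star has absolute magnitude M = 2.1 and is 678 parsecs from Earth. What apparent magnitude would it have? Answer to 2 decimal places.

m = M + 5 log₁₀ d − 5 = 2.1 + 5·2.8312 − 5 = 11.256

m ≈ 11.26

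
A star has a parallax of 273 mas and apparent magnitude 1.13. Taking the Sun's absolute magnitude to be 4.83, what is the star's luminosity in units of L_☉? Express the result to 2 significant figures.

L/L_☉ ≈ 4.1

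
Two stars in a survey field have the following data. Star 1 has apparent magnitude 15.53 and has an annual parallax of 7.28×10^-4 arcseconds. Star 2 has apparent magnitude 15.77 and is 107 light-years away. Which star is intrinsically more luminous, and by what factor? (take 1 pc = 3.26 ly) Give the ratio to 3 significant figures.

Star 1 is more luminous, by a factor of 2180.

Star 1: d = 1/p = 1/7.28×10^-4″ = 1374 pc
Star 1: M = m − 5 log₁₀ d + 5 = 15.53 − 5·3.1379 + 5 = 4.841
Star 2: d = 107 ly / 3.26 = 32.82 pc
Star 2: M = m − 5 log₁₀ d + 5 = 15.77 − 5·1.5162 + 5 = 13.189
ΔM = M_1 − M_2 = 4.841 − (13.189) = -8.349; smaller M is more luminous → Star 1.
L ratio = 10^(0.4 |ΔM|) = 10^3.339 = 2185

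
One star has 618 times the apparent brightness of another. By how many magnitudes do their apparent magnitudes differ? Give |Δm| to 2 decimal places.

|Δm| ≈ 6.98

Pogson: Δm = −2.5 log₁₀(ratio) = −2.5 log₁₀(618) = −2.5 × 2.7910 = -6.977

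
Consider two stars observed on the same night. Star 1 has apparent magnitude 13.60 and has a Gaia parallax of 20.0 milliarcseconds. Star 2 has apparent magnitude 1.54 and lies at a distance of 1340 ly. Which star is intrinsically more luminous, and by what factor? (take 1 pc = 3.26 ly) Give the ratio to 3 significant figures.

Star 1: p = 20.0 mas = 0.0200″ → d = 1/p = 50.00 pc
Star 1: M = m − 5 log₁₀ d + 5 = 13.60 − 5·1.6990 + 5 = 10.105
Star 2: d = 1340 ly / 3.26 = 411.0 pc
Star 2: M = m − 5 log₁₀ d + 5 = 1.54 − 5·2.6139 + 5 = -6.529
ΔM = M_1 − M_2 = 10.105 − (-6.529) = 16.635; smaller M is more luminous → Star 2.
L ratio = 10^(0.4 |ΔM|) = 10^6.654 = 4.506×10^6

Star 2 is more luminous, by a factor of 4.51×10^6.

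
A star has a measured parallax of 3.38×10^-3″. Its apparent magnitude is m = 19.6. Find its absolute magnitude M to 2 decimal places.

d = 1/p = 1/3.38×10^-3″ = 295.9 pc
5 log₁₀(d/10 pc) = 5 log₁₀(295.9) − 5 = 7.355
M = m − 5 log₁₀(d/10) = 19.6 − 7.355 = 12.245

M ≈ 12.24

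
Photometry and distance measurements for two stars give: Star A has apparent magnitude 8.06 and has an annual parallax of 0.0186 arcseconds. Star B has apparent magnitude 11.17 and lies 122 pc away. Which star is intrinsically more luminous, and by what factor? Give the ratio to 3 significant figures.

Star A is more luminous, by a factor of 3.41.

Star A: d = 1/p = 1/0.0186″ = 53.76 pc
Star A: M = m − 5 log₁₀ d + 5 = 8.06 − 5·1.7305 + 5 = 4.408
Star B: M = m − 5 log₁₀ d + 5 = 11.17 − 5·2.0864 + 5 = 5.738
ΔM = M_A − M_B = 4.408 − (5.738) = -1.331; smaller M is more luminous → Star A.
L ratio = 10^(0.4 |ΔM|) = 10^0.532 = 3.406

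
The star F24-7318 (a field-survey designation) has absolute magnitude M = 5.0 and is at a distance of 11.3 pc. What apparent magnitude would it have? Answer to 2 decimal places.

m = M + 5 log₁₀ d − 5 = 5.0 + 5·1.0531 − 5 = 5.265

m ≈ 5.27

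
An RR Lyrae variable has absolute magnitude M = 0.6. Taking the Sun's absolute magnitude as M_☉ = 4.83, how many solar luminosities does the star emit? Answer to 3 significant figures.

M − M_☉ = 0.6 − 4.83 = -4.230
L/L_☉ = 10^(−0.4 (M − M_☉)) = 10^1.692 = 49.20

L/L_☉ ≈ 49.2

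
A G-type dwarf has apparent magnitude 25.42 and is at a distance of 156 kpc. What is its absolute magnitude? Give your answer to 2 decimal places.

M ≈ 4.45

d = 156 kpc = 156000 pc
5 log₁₀(d/10 pc) = 5 log₁₀(156000) − 5 = 20.966
M = m − 5 log₁₀(d/10) = 25.42 − 20.966 = 4.454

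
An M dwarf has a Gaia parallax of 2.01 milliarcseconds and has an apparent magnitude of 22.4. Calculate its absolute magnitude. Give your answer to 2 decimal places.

M ≈ 13.92

p = 2.01 mas = 2.01×10^-3″ → d = 1/p = 497.5 pc
5 log₁₀(d/10 pc) = 5 log₁₀(497.5) − 5 = 8.484
M = m − 5 log₁₀(d/10) = 22.4 − 8.484 = 13.916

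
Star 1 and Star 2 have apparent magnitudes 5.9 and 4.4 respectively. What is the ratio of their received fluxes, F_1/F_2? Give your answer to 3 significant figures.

F_1/F_2 ≈ 0.251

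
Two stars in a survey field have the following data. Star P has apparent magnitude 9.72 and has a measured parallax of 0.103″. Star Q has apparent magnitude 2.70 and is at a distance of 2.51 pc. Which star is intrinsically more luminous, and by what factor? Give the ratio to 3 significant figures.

Star P: d = 1/p = 1/0.103″ = 9.709 pc
Star P: M = m − 5 log₁₀ d + 5 = 9.72 − 5·0.9872 + 5 = 9.784
Star Q: M = m − 5 log₁₀ d + 5 = 2.70 − 5·0.3997 + 5 = 5.702
ΔM = M_P − M_Q = 9.784 − (5.702) = 4.083; smaller M is more luminous → Star Q.
L ratio = 10^(0.4 |ΔM|) = 10^1.633 = 42.96

Star Q is more luminous, by a factor of 43.0.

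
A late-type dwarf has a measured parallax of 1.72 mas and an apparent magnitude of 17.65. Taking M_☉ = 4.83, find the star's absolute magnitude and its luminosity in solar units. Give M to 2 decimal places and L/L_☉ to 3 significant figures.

d = 1/p = 1000/1.72 mas = 581.4 pc
M = m − 5 log₁₀ d + 5 = 17.65 − 5·2.7645 + 5 = 8.828
M − M_☉ = 8.828 − 4.83 = 3.998
L/L_☉ = 10^(−0.4 × 3.998) = 0.02517

M ≈ 8.83; L/L_☉ ≈ 0.0252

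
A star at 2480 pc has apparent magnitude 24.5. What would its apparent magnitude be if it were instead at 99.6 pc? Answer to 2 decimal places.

Flux ∝ 1/d², so Δm = 5 log₁₀(d₂/d₁) = 5 log₁₀(99.6/2480) = -6.981
m₂ = m₁ + Δm = 24.5 + (-6.981) = 17.519

m ≈ 17.52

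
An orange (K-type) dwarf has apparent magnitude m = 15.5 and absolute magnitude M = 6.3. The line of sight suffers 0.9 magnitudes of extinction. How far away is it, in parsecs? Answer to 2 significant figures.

d ≈ 460 pc

m − M = 5 log₁₀(d/10 pc) + A  ⇒  15.5 − (6.3) − 0.9 = 5 log₁₀(d/10)
8.300 = 5 log₁₀(d/10)
log₁₀ d = (m − M − A)/5 + 1 = 2.6600
d = 10^2.6600 = 457.1 pc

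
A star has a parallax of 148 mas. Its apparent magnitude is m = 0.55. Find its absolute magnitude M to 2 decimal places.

p = 148 mas = 0.148″ → d = 1/p = 6.757 pc
5 log₁₀(d/10 pc) = 5 log₁₀(6.757) − 5 = -0.851
M = m − 5 log₁₀(d/10) = 0.55 + 0.851 = 1.401

M ≈ 1.40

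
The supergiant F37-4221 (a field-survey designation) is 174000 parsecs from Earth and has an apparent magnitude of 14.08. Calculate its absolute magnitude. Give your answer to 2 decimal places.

M ≈ -7.12

5 log₁₀(d/10 pc) = 5 log₁₀(174000) − 5 = 21.203
M = m − 5 log₁₀(d/10) = 14.08 − 21.203 = -7.123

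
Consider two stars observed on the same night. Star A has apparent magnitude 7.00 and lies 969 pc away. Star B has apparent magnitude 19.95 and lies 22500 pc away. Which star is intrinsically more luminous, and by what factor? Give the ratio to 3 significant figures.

Star A: M = m − 5 log₁₀ d + 5 = 7.00 − 5·2.9863 + 5 = -2.932
Star B: M = m − 5 log₁₀ d + 5 = 19.95 − 5·4.3522 + 5 = 3.189
ΔM = M_A − M_B = -2.932 − (3.189) = -6.121; smaller M is more luminous → Star A.
L ratio = 10^(0.4 |ΔM|) = 10^2.448 = 280.7

Star A is more luminous, by a factor of 281.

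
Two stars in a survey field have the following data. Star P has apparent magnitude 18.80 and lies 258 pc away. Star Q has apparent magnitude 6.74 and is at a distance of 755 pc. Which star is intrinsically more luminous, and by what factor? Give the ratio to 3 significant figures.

Star Q is more luminous, by a factor of 571000.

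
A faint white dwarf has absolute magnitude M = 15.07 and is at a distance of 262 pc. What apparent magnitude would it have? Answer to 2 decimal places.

m ≈ 22.16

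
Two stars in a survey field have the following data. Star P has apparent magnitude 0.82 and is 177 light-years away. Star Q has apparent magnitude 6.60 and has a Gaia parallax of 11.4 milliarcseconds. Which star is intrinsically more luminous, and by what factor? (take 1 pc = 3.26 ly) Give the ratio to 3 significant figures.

Star P: d = 177 ly / 3.26 = 54.29 pc
Star P: M = m − 5 log₁₀ d + 5 = 0.82 − 5·1.7348 + 5 = -2.854
Star Q: p = 11.4 mas = 0.0114″ → d = 1/p = 87.72 pc
Star Q: M = m − 5 log₁₀ d + 5 = 6.60 − 5·1.9431 + 5 = 1.885
ΔM = M_P − M_Q = -2.854 − (1.885) = -4.738; smaller M is more luminous → Star P.
L ratio = 10^(0.4 |ΔM|) = 10^1.895 = 78.58

Star P is more luminous, by a factor of 78.6.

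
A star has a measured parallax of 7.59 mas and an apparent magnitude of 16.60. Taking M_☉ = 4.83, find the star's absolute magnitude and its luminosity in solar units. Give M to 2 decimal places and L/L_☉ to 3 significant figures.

d = 1/p = 1000/7.59 mas = 131.8 pc
M = m − 5 log₁₀ d + 5 = 16.60 − 5·2.1198 + 5 = 11.001
M − M_☉ = 11.001 − 4.83 = 6.171
L/L_☉ = 10^(−0.4 × 6.171) = 3.400×10^-3

M ≈ 11.00; L/L_☉ ≈ 3.40×10^-3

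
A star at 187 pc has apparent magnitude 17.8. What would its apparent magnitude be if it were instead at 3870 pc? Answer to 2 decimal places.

m ≈ 24.38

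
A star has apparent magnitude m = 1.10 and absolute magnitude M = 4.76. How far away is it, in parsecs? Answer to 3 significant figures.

d ≈ 1.85 pc

μ = m − M = -3.660
m − M = 5 log₁₀ d − 5
log₁₀ d = (m − M)/5 + 1 = 0.2680
d = 10^0.2680 = 1.854 pc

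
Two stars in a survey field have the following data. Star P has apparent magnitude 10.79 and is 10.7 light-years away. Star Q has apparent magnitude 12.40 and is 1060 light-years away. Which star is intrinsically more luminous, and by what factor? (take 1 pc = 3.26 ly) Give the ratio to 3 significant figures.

Star P: d = 10.7 ly / 3.26 = 3.282 pc
Star P: M = m − 5 log₁₀ d + 5 = 10.79 − 5·0.5162 + 5 = 13.209
Star Q: d = 1060 ly / 3.26 = 325.2 pc
Star Q: M = m − 5 log₁₀ d + 5 = 12.40 − 5·2.5121 + 5 = 4.840
ΔM = M_P − M_Q = 13.209 − (4.840) = 8.370; smaller M is more luminous → Star Q.
L ratio = 10^(0.4 |ΔM|) = 10^3.348 = 2228

Star Q is more luminous, by a factor of 2230.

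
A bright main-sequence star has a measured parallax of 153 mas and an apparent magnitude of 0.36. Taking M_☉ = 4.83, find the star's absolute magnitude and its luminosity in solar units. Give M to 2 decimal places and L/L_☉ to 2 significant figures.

M ≈ 1.28; L/L_☉ ≈ 26

d = 1/p = 1000/153 mas = 6.536 pc
M = m − 5 log₁₀ d + 5 = 0.36 − 5·0.8153 + 5 = 1.283
M − M_☉ = 1.283 − 4.83 = -3.547
L/L_☉ = 10^(−0.4 × -3.547) = 26.22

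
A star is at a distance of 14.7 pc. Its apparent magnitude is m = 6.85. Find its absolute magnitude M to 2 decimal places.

5 log₁₀(d/10 pc) = 5 log₁₀(14.70) − 5 = 0.837
M = m − 5 log₁₀(d/10) = 6.85 − 0.837 = 6.013

M ≈ 6.01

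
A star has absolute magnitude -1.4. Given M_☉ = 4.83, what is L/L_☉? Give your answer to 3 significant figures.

L/L_☉ ≈ 310

M − M_☉ = -1.4 − 4.83 = -6.230
L/L_☉ = 10^(−0.4 (M − M_☉)) = 10^2.492 = 310.5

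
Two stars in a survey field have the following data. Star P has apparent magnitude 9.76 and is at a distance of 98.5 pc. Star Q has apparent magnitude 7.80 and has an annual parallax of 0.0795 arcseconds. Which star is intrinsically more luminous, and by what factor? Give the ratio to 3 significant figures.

Star P is more luminous, by a factor of 10.1.

Star P: M = m − 5 log₁₀ d + 5 = 9.76 − 5·1.9934 + 5 = 4.793
Star Q: d = 1/p = 1/0.0795″ = 12.58 pc
Star Q: M = m − 5 log₁₀ d + 5 = 7.80 − 5·1.0996 + 5 = 7.302
ΔM = M_P − M_Q = 4.793 − (7.302) = -2.509; smaller M is more luminous → Star P.
L ratio = 10^(0.4 |ΔM|) = 10^1.004 = 10.08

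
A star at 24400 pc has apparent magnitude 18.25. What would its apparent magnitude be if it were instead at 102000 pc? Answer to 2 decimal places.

Flux ∝ 1/d², so Δm = 5 log₁₀(d₂/d₁) = 5 log₁₀(102000/24400) = 3.106
m₂ = m₁ + Δm = 18.25 + (3.106) = 21.356

m ≈ 21.36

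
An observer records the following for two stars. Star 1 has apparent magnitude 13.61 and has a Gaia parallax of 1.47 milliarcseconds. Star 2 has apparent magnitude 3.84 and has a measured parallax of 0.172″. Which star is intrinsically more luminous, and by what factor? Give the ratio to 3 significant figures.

Star 1: p = 1.47 mas = 1.47×10^-3″ → d = 1/p = 680.3 pc
Star 1: M = m − 5 log₁₀ d + 5 = 13.61 − 5·2.8327 + 5 = 4.447
Star 2: d = 1/p = 1/0.172″ = 5.814 pc
Star 2: M = m − 5 log₁₀ d + 5 = 3.84 − 5·0.7645 + 5 = 5.018
ΔM = M_1 − M_2 = 4.447 − (5.018) = -0.571; smaller M is more luminous → Star 1.
L ratio = 10^(0.4 |ΔM|) = 10^0.228 = 1.692

Star 1 is more luminous, by a factor of 1.69.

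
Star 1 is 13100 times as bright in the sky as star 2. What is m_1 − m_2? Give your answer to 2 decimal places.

m_1 − m_2 ≈ -10.29

Pogson: Δm = −2.5 log₁₀(ratio) = −2.5 log₁₀(13100) = −2.5 × 4.1173 = -10.293
Star 1 is brighter, so it has the smaller magnitude: the difference is negative.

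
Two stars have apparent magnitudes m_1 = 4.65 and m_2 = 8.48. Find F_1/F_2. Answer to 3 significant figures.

Δm = 4.65 − (8.48) = -3.83
Flux ratio = 10^(−0.4 Δm) = 10^(−0.4 × -3.83) = 10^1.532 = 34.04

F_1/F_2 ≈ 34.0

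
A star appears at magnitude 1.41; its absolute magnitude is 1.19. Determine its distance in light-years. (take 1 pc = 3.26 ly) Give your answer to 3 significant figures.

Distance modulus: m − M = 1.41 − (1.19) = 0.220
m − M = 5 log₁₀ d − 5
log₁₀ d = (m − M)/5 + 1 = 1.0440
d = 10^1.0440 = 11.07 pc
= 36.08 ly

d ≈ 36.1 ly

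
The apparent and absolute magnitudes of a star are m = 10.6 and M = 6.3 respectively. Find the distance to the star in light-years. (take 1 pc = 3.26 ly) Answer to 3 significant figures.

d ≈ 236 ly

Distance modulus: m − M = 10.6 − (6.3) = 4.300
m − M = 5 log₁₀ d − 5
log₁₀ d = (m − M)/5 + 1 = 1.8600
d = 10^1.8600 = 72.44 pc
= 236.2 ly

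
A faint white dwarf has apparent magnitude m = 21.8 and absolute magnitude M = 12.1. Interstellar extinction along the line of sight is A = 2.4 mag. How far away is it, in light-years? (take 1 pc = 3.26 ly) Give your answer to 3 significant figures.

d ≈ 940 ly

m − M = 5 log₁₀(d/10 pc) + A  ⇒  21.8 − (12.1) − 2.4 = 5 log₁₀(d/10)
7.300 = 5 log₁₀(d/10)
log₁₀ d = (m − M − A)/5 + 1 = 2.4600
d = 10^2.4600 = 288.4 pc
= 940.2 ly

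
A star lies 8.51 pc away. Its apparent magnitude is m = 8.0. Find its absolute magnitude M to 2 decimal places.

5 log₁₀(d/10 pc) = 5 log₁₀(8.510) − 5 = -0.350
M = m − 5 log₁₀(d/10) = 8.0 + 0.350 = 8.350

M ≈ 8.35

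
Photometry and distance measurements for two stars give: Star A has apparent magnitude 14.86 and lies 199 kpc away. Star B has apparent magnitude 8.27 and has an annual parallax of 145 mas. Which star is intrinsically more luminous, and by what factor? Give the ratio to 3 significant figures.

Star A: d = 199 kpc = 199000 pc
Star A: M = m − 5 log₁₀ d + 5 = 14.86 − 5·5.2989 + 5 = -6.634
Star B: p = 145 mas = 0.145″ → d = 1/p = 6.897 pc
Star B: M = m − 5 log₁₀ d + 5 = 8.27 − 5·0.8386 + 5 = 9.077
ΔM = M_A − M_B = -6.634 − (9.077) = -15.711; smaller M is more luminous → Star A.
L ratio = 10^(0.4 |ΔM|) = 10^6.284 = 1.925×10^6

Star A is more luminous, by a factor of 1.93×10^6.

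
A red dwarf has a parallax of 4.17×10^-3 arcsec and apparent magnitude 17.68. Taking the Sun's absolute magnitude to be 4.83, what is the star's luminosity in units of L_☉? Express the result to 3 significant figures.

d = 1/p = 1/4.17×10^-3″ = 239.8 pc
M = m − 5 log₁₀ d + 5 = 17.68 − 5·2.3799 + 5 = 10.781
M − M_☉ = 10.781 − 4.83 = 5.951
L/L_☉ = 10^(−0.4 × 5.951) = 4.166×10^-3

L/L_☉ ≈ 4.17×10^-3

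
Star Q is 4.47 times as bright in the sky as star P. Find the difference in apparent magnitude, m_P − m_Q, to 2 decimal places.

m_P − m_Q ≈ 1.63

Pogson: Δm = −2.5 log₁₀(ratio) = −2.5 log₁₀(4.47) = −2.5 × 0.6503 = -1.626
Star Q is brighter so has the smaller magnitude: m_P − m_Q is positive.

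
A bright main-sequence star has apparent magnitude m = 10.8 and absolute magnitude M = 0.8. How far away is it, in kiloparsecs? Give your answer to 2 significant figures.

d ≈ 1.0 kpc

Distance modulus: m − M = 10.8 − (0.8) = 10.000
m − M = 5 log₁₀ d − 5
log₁₀ d = (m − M)/5 + 1 = 3.0000
d = 10^3.0000 = 1000 pc
= 1.000 kpc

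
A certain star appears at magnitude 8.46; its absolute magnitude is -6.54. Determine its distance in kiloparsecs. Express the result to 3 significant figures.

d ≈ 10.0 kpc

Distance modulus: m − M = 8.46 − (-6.54) = 15.000
m − M = 5 log₁₀ d − 5
log₁₀ d = (m − M)/5 + 1 = 4.0000
d = 10^4.0000 = 10000 pc
= 10.00 kpc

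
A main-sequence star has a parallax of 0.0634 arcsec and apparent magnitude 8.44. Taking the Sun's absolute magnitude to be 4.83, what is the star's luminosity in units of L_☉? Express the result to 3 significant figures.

d = 1/p = 1/0.0634″ = 15.77 pc
M = m − 5 log₁₀ d + 5 = 8.44 − 5·1.1979 + 5 = 7.450
M − M_☉ = 7.450 − 4.83 = 2.620
L/L_☉ = 10^(−0.4 × 2.620) = 0.08950

L/L_☉ ≈ 0.0895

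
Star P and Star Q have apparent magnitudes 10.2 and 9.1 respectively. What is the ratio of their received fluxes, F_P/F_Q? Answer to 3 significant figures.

F_P/F_Q ≈ 0.363

Δm = 10.2 − (9.1) = 1.1
Flux ratio = 10^(−0.4 Δm) = 10^(−0.4 × 1.1) = 10^-0.440 = 0.3631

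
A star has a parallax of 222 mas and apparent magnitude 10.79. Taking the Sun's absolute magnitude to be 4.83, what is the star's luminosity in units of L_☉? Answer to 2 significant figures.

d = 1/p = 1000/222 mas = 4.505 pc
M = m − 5 log₁₀ d + 5 = 10.79 − 5·0.6536 + 5 = 12.522
M − M_☉ = 12.522 − 4.83 = 7.692
L/L_☉ = 10^(−0.4 × 7.692) = 8.381×10^-4

L/L_☉ ≈ 8.4×10^-4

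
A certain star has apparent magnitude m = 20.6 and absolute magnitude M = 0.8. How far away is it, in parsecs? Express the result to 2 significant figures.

d ≈ 91000 pc

Distance modulus: m − M = 20.6 − (0.8) = 19.800
m − M = 5 log₁₀ d − 5
log₁₀ d = (m − M)/5 + 1 = 4.9600
d = 10^4.9600 = 91200 pc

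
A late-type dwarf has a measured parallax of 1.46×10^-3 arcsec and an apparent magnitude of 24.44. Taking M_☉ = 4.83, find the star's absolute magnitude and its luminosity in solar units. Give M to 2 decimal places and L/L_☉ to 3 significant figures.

M ≈ 15.26; L/L_☉ ≈ 6.72×10^-5

d = 1/p = 1/1.46×10^-3″ = 684.9 pc
M = m − 5 log₁₀ d + 5 = 24.44 − 5·2.8356 + 5 = 15.262
M − M_☉ = 15.262 − 4.83 = 10.432
L/L_☉ = 10^(−0.4 × 10.432) = 6.719×10^-5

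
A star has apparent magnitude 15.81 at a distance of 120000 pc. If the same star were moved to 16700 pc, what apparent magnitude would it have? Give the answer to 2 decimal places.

m ≈ 11.53

Flux ∝ 1/d², so Δm = 5 log₁₀(d₂/d₁) = 5 log₁₀(16700/120000) = -4.282
m₂ = m₁ + Δm = 15.81 + (-4.282) = 11.528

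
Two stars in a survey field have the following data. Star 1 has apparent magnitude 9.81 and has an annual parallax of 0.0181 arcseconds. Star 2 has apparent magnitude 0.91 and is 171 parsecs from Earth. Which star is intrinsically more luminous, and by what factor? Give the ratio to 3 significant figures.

Star 1: d = 1/p = 1/0.0181″ = 55.25 pc
Star 1: M = m − 5 log₁₀ d + 5 = 9.81 − 5·1.7423 + 5 = 6.098
Star 2: M = m − 5 log₁₀ d + 5 = 0.91 − 5·2.2330 + 5 = -5.255
ΔM = M_1 − M_2 = 6.098 − (-5.255) = 11.353; smaller M is more luminous → Star 2.
L ratio = 10^(0.4 |ΔM|) = 10^4.541 = 34780

Star 2 is more luminous, by a factor of 34800.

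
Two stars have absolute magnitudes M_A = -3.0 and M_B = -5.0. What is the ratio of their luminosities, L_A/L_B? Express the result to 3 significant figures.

L_A/L_B ≈ 0.158

ΔM = M_A − M_B = 2.0
L_A/L_B = 10^(−0.4 ΔM) = 10^-0.800 = 0.1585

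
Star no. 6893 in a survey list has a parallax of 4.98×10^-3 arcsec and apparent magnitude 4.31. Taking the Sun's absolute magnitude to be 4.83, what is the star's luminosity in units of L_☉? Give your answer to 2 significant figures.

L/L_☉ ≈ 650

d = 1/p = 1/4.98×10^-3″ = 200.8 pc
M = m − 5 log₁₀ d + 5 = 4.31 − 5·2.3028 + 5 = -2.204
M − M_☉ = -2.204 − 4.83 = -7.034
L/L_☉ = 10^(−0.4 × -7.034) = 650.9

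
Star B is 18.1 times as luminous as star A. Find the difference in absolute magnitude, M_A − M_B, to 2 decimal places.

Pogson: ΔM = −2.5 log₁₀(ratio) = −2.5 log₁₀(18.1) = −2.5 × 1.2577 = -3.144
Star B is brighter so has the smaller magnitude: M_A − M_B is positive.

M_A − M_B ≈ 3.14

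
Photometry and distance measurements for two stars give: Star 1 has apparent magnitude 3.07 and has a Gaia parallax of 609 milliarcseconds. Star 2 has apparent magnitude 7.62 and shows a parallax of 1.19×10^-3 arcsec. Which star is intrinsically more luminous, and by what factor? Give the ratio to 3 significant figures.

Star 2 is more luminous, by a factor of 3960.

Star 1: p = 609 mas = 0.609″ → d = 1/p = 1.642 pc
Star 1: M = m − 5 log₁₀ d + 5 = 3.07 − 5·0.2154 + 5 = 6.993
Star 2: d = 1/p = 1/1.19×10^-3″ = 840.3 pc
Star 2: M = m − 5 log₁₀ d + 5 = 7.62 − 5·2.9245 + 5 = -2.002
ΔM = M_1 − M_2 = 6.993 − (-2.002) = 8.995; smaller M is more luminous → Star 2.
L ratio = 10^(0.4 |ΔM|) = 10^3.598 = 3964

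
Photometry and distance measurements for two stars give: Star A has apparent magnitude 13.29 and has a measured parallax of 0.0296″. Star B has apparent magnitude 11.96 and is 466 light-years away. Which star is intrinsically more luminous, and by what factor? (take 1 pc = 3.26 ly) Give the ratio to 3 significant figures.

Star B is more luminous, by a factor of 60.9.

Star A: d = 1/p = 1/0.0296″ = 33.78 pc
Star A: M = m − 5 log₁₀ d + 5 = 13.29 − 5·1.5287 + 5 = 10.646
Star B: d = 466 ly / 3.26 = 142.9 pc
Star B: M = m − 5 log₁₀ d + 5 = 11.96 − 5·2.1552 + 5 = 6.184
ΔM = M_A − M_B = 10.646 − (6.184) = 4.462; smaller M is more luminous → Star B.
L ratio = 10^(0.4 |ΔM|) = 10^1.785 = 60.94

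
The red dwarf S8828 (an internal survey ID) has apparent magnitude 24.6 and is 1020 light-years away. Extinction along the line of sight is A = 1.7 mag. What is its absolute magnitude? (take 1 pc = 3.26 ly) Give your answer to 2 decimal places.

d = 1020 ly / 3.26 = 312.9 pc
5 log₁₀(d/10 pc) = 5 log₁₀(312.9) − 5 = 7.477
M = m − 5 log₁₀(d/10) − A = 24.6 − 7.477 − 1.7 = 15.423

M ≈ 15.42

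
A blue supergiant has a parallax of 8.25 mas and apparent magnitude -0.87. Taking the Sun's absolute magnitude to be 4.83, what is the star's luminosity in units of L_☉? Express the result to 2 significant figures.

L/L_☉ ≈ 28000

d = 1/p = 1000/8.25 mas = 121.2 pc
M = m − 5 log₁₀ d + 5 = -0.87 − 5·2.0835 + 5 = -6.288
M − M_☉ = -6.288 − 4.83 = -11.118
L/L_☉ = 10^(−0.4 × -11.118) = 28000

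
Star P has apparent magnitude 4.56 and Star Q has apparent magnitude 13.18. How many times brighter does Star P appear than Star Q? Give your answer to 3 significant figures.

2810

Δm = 4.56 − (13.18) = -8.62
Flux ratio = 10^(−0.4 Δm) = 10^(−0.4 × -8.62) = 10^3.448 = 2805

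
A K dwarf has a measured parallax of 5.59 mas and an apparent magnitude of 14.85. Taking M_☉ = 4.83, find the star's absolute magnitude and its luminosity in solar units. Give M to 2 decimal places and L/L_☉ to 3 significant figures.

M ≈ 8.59; L/L_☉ ≈ 0.0314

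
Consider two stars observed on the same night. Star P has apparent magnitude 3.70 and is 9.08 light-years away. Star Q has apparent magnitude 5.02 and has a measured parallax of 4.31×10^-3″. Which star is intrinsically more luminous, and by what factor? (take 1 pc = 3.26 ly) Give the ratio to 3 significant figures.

Star P: d = 9.08 ly / 3.26 = 2.785 pc
Star P: M = m − 5 log₁₀ d + 5 = 3.70 − 5·0.4449 + 5 = 6.476
Star Q: d = 1/p = 1/4.31×10^-3″ = 232.0 pc
Star Q: M = m − 5 log₁₀ d + 5 = 5.02 − 5·2.3655 + 5 = -1.808
ΔM = M_P − M_Q = 6.476 − (-1.808) = 8.283; smaller M is more luminous → Star Q.
L ratio = 10^(0.4 |ΔM|) = 10^3.313 = 2057

Star Q is more luminous, by a factor of 2060.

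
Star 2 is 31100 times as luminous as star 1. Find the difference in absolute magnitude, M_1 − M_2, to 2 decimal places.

M_1 − M_2 ≈ 11.23

Pogson: ΔM = −2.5 log₁₀(ratio) = −2.5 log₁₀(31100) = −2.5 × 4.4928 = -11.232
Star 2 is brighter so has the smaller magnitude: M_1 − M_2 is positive.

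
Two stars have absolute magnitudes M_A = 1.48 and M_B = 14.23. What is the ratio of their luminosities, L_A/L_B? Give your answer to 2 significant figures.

L_A/L_B ≈ 130000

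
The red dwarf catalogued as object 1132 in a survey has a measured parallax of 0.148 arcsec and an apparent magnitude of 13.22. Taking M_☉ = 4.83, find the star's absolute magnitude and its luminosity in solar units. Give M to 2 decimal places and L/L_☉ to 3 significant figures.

M ≈ 14.07; L/L_☉ ≈ 2.01×10^-4

d = 1/p = 1/0.148″ = 6.757 pc
M = m − 5 log₁₀ d + 5 = 13.22 − 5·0.8297 + 5 = 14.071
M − M_☉ = 14.071 − 4.83 = 9.241
L/L_☉ = 10^(−0.4 × 9.241) = 2.011×10^-4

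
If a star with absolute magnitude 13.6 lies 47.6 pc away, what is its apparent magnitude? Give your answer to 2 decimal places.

m = M + 5 log₁₀ d − 5 = 13.6 + 5·1.6776 − 5 = 16.988

m ≈ 16.99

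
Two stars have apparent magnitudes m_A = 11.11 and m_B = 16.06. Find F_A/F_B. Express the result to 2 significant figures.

Magnitude difference = -4.95
Flux ratio = 10^(−0.4 Δm) = 10^(−0.4 × -4.95) = 10^1.980 = 95.50

F_A/F_B ≈ 95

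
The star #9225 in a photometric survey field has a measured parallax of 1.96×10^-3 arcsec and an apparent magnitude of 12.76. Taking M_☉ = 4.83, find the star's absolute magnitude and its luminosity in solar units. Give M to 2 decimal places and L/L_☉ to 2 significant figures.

M ≈ 4.22; L/L_☉ ≈ 1.8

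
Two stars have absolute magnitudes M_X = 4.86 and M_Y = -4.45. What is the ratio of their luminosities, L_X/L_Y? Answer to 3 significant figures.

ΔM = M_X − M_Y = 9.31
L_X/L_Y = 10^(−0.4 ΔM) = 10^-3.724 = 1.888×10^-4

L_X/L_Y ≈ 1.89×10^-4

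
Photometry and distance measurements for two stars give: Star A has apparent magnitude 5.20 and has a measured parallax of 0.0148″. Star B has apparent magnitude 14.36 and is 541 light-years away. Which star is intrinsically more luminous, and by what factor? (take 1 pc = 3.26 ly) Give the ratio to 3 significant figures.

Star A: d = 1/p = 1/0.0148″ = 67.57 pc
Star A: M = m − 5 log₁₀ d + 5 = 5.20 − 5·1.8297 + 5 = 1.051
Star B: d = 541 ly / 3.26 = 166.0 pc
Star B: M = m − 5 log₁₀ d + 5 = 14.36 − 5·2.2200 + 5 = 8.260
ΔM = M_A − M_B = 1.051 − (8.260) = -7.209; smaller M is more luminous → Star A.
L ratio = 10^(0.4 |ΔM|) = 10^2.884 = 764.7

Star A is more luminous, by a factor of 765.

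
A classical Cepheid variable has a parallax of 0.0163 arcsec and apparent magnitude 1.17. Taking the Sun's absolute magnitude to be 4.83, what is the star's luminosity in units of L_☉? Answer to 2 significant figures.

L/L_☉ ≈ 1100

d = 1/p = 1/0.0163″ = 61.35 pc
M = m − 5 log₁₀ d + 5 = 1.17 − 5·1.7878 + 5 = -2.769
M − M_☉ = -2.769 − 4.83 = -7.599
L/L_☉ = 10^(−0.4 × -7.599) = 1096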